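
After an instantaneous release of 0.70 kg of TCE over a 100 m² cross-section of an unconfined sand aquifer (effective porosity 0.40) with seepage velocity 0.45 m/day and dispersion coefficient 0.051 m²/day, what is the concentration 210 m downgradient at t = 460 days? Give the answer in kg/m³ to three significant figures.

0.000926 kg/m³

For an instantaneous plane source, C(x,t) = M/(n_e·A·√(4πDt)) · exp(−(x−vt)²/(4Dt)), with n_e·A the pore (flow) area.
Plume center vt = 0.45 × 460 = 207 m, so the well at 210 m is 3 m downgradient of the peak.
√(4πDt) = 17.17 m, giving peak height M/(n_e·A·√(4πDt)) = 0.70/(0.40 × 100 × 17.17) = 0.001019 kg/m³.
(x−vt)²/(4Dt) = (3)²/(4 × 0.051 × 460) = 0.09591; exp(−0.09591) = 0.9085.
C = 0.001019 × 0.9085 = 0.000926 kg/m³.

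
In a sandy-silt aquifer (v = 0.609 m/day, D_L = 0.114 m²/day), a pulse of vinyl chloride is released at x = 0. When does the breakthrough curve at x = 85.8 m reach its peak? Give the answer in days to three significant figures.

For the 1D instantaneous-source solution, setting ∂C/∂t = 0 at fixed x gives v²t² + 2Dt − x² = 0, so t = (√(D² + v²x²) − D)/v².
√(D² + v²x²) = √(0.114² + 0.609² × 85.8²) = 52.25; v² = 0.370881.
t = (52.25 − 0.114)/0.370881 = 141 days (vs. the pure-advection estimate x/v = 141 d).

141 days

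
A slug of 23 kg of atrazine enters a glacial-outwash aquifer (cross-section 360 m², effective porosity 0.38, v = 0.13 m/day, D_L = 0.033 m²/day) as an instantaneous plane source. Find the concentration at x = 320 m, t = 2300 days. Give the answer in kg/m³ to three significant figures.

0.00127 kg/m³

For an instantaneous plane source, C(x,t) = M/(n_e·A·√(4πDt)) · exp(−(x−vt)²/(4Dt)), with n_e·A the pore (flow) area.
Plume center vt = 0.13 × 2300 = 299 m, so the well at 320 m is 21 m downgradient of the peak.
√(4πDt) = 30.88 m, giving peak height M/(n_e·A·√(4πDt)) = 23/(0.38 × 360 × 30.88) = 0.005445 kg/m³.
(x−vt)²/(4Dt) = (21)²/(4 × 0.033 × 2300) = 1.453; exp(−1.453) = 0.2339.
C = 0.005445 × 0.2339 = 0.00127 kg/m³.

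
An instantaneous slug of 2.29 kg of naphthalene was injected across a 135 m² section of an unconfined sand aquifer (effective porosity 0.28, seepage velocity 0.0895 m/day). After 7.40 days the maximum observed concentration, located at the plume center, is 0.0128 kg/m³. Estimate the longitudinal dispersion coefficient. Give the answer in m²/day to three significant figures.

At the plume center C_max = M/(n_e·A·√(4πDt)), so D = M²/(4πt·(n_e·A·C_max)²).
n_e·A·C_max = 0.28 × 135 × 0.0128 = 0.4838 kg/m.
D = 2.29²/(4π × 7.40 × 0.4838²) = 0.241 m²/day.

0.241 m²/day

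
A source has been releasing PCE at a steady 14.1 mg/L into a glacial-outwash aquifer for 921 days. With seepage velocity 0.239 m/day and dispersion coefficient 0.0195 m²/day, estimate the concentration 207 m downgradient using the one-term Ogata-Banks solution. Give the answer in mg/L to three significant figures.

13.9 mg/L

For a continuous step input, C/C₀ ≈ ½·erfc((x−vt)/(2√(Dt))).
vt = 0.239 × 921 = 220.119 m and 2√(Dt) = 2√(0.0195 × 921) = 8.476 m.
Argument (x−vt)/(2√(Dt)) = (207 − 220.119)/8.476 = -1.548; ½·erfc(-1.548) = 0.9857.
C = 14.1 × 0.9857 = 13.9 mg/L.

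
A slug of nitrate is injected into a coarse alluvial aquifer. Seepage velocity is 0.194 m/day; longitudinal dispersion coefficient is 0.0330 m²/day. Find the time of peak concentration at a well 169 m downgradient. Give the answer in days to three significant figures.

For the 1D instantaneous-source solution, setting ∂C/∂t = 0 at fixed x gives v²t² + 2Dt − x² = 0, so t = (√(D² + v²x²) − D)/v².
√(D² + v²x²) = √(0.0330² + 0.194² × 169²) = 32.79; v² = 0.037636.
t = (32.79 − 0.0330)/0.037636 = 870 days (vs. the pure-advection estimate x/v = 871 d).

870 days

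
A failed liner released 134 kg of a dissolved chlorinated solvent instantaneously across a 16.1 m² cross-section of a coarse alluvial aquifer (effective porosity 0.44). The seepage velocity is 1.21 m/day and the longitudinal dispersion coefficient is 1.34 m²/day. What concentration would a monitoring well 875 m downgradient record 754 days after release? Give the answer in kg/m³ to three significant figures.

For an instantaneous plane source, C(x,t) = M/(n_e·A·√(4πDt)) · exp(−(x−vt)²/(4Dt)), with n_e·A the pore (flow) area.
Plume center vt = 1.21 × 754 = 912.34 m, so the well at 875 m is 37.34 m upgradient of the peak.
√(4πDt) = 112.7 m, giving peak height M/(n_e·A·√(4πDt)) = 134/(0.44 × 16.1 × 112.7) = 0.1678 kg/m³.
(x−vt)²/(4Dt) = (-37.34)²/(4 × 1.34 × 754) = 0.3450; exp(−0.3450) = 0.7082.
C = 0.1678 × 0.7082 = 0.119 kg/m³.

0.119 kg/m³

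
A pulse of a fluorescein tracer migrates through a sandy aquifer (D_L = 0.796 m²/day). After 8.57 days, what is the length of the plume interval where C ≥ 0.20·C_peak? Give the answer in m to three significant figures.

The plume is Gaussian with σ = √(2Dt) = √(2 × 0.796 × 8.57) = 3.694 m.
C/C_peak = exp(−Δx²/(2σ²)) = 0.20 ⇒ Δx = σ·√(−2 ln 0.20) = 3.694 × 1.794 = 6.627 m.
Width = 2Δx = 13.3 m.

13.3 m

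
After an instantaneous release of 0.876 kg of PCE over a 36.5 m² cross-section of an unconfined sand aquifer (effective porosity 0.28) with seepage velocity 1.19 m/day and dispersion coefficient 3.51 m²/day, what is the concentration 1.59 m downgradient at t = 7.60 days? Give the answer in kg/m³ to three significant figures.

For an instantaneous plane source, C(x,t) = M/(n_e·A·√(4πDt)) · exp(−(x−vt)²/(4Dt)), with n_e·A the pore (flow) area.
Plume center vt = 1.19 × 7.60 = 9.044 m, so the well at 1.59 m is 7.454 m upgradient of the peak.
√(4πDt) = 18.31 m, giving peak height M/(n_e·A·√(4πDt)) = 0.876/(0.28 × 36.5 × 18.31) = 0.004681 kg/m³.
(x−vt)²/(4Dt) = (-7.454)²/(4 × 3.51 × 7.60) = 0.5207; exp(−0.5207) = 0.5941.
C = 0.004681 × 0.5941 = 0.00278 kg/m³.

0.00278 kg/m³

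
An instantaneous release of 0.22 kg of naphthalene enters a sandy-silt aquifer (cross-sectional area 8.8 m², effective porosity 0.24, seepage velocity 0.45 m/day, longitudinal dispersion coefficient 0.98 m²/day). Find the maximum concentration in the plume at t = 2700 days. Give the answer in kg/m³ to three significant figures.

The peak of an instantaneous 1D plume sits at x = vt; there the Gaussian factor is 1 and C_max = M/(n_e·A·√(4πDt)), where n_e·A is the pore area the mass is dissolved in.
√(4πDt) = √(4π × 0.98 × 2700) = 182.3 m, so C_max = 0.22/(0.24 × 8.8 × 182.3) = 0.000571 kg/m³.

0.000571 kg/m³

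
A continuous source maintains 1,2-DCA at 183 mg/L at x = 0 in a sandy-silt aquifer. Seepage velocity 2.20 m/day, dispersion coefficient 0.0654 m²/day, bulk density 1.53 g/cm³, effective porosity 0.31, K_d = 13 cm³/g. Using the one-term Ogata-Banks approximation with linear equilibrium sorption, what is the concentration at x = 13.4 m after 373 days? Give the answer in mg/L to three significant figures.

Retardation factor R = 1 + ρ_b·K_d/n = 1 + 1.53 × 13/0.31 = 65.16.
Sorption retards both mechanisms: v_R = v/R = 0.03376 m/day, D_R = D/R = 0.001004 m²/day.
v_R·t = 0.03376 × 373 = 12.59248 m; 2√(D_R t) = 1.224 m; argument = (13.4 − 12.59248)/1.224 = 0.6597.
C = C₀ × ½·erfc(0.6597) = 183 × 0.1754 = 32.1 mg/L.

32.1 mg/L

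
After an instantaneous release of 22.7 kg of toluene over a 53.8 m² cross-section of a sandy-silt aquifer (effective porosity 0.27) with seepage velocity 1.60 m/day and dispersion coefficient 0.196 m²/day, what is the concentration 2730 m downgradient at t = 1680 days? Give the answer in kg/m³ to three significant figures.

0.00637 kg/m³

For an instantaneous plane source, C(x,t) = M/(n_e·A·√(4πDt)) · exp(−(x−vt)²/(4Dt)), with n_e·A the pore (flow) area.
Plume center vt = 1.60 × 1680 = 2688 m, so the well at 2730 m is 42 m downgradient of the peak.
√(4πDt) = 64.33 m, giving peak height M/(n_e·A·√(4πDt)) = 22.7/(0.27 × 53.8 × 64.33) = 0.02429 kg/m³.
(x−vt)²/(4Dt) = (42)²/(4 × 0.196 × 1680) = 1.339; exp(−1.339) = 0.2621.
C = 0.02429 × 0.2621 = 0.00637 kg/m³.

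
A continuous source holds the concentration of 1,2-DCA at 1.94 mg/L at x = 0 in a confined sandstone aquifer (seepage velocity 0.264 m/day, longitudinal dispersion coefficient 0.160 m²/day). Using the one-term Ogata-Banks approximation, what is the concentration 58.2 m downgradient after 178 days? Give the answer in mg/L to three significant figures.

For a continuous step input, C/C₀ ≈ ½·erfc((x−vt)/(2√(Dt))).
vt = 0.264 × 178 = 46.992 m and 2√(Dt) = 2√(0.160 × 178) = 10.67 m.
Argument (x−vt)/(2√(Dt)) = (58.2 − 46.992)/10.67 = 1.050; ½·erfc(1.050) = 0.06878.
C = 1.94 × 0.06878 = 0.133 mg/L.

0.133 mg/L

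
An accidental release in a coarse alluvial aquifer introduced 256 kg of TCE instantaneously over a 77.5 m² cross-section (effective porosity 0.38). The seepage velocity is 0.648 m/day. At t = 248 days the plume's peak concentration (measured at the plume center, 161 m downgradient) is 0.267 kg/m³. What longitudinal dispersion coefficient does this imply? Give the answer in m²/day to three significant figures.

At the plume center C_max = M/(n_e·A·√(4πDt)), so D = M²/(4πt·(n_e·A·C_max)²).
n_e·A·C_max = 0.38 × 77.5 × 0.267 = 7.863 kg/m.
D = 256²/(4π × 248 × 7.863²) = 0.340 m²/day.

0.340 m²/day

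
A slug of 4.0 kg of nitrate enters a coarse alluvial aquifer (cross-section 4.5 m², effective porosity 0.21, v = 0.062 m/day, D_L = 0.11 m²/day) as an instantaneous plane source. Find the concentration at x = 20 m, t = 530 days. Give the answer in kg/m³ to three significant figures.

0.0769 kg/m³

For an instantaneous plane source, C(x,t) = M/(n_e·A·√(4πDt)) · exp(−(x−vt)²/(4Dt)), with n_e·A the pore (flow) area.
Plume center vt = 0.062 × 530 = 32.86 m, so the well at 20 m is 12.86 m upgradient of the peak.
√(4πDt) = 27.07 m, giving peak height M/(n_e·A·√(4πDt)) = 4.0/(0.21 × 4.5 × 27.07) = 0.1564 kg/m³.
(x−vt)²/(4Dt) = (-12.86)²/(4 × 0.11 × 530) = 0.7092; exp(−0.7092) = 0.4920.
C = 0.1564 × 0.4920 = 0.0769 kg/m³.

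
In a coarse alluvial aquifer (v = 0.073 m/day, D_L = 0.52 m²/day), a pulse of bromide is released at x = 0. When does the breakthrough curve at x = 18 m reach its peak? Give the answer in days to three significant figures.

168 days

For the 1D instantaneous-source solution, setting ∂C/∂t = 0 at fixed x gives v²t² + 2Dt − x² = 0, so t = (√(D² + v²x²) − D)/v².
√(D² + v²x²) = √(0.52² + 0.073² × 18²) = 1.413; v² = 0.005329.
t = (1.413 − 0.52)/0.005329 = 168 days (vs. the pure-advection estimate x/v = 247 d).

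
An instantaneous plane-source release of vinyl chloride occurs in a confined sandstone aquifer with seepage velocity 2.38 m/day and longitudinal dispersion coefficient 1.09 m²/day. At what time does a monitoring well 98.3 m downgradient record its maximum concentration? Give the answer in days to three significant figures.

41.1 days

For the 1D instantaneous-source solution, setting ∂C/∂t = 0 at fixed x gives v²t² + 2Dt − x² = 0, so t = (√(D² + v²x²) − D)/v².
√(D² + v²x²) = √(1.09² + 2.38² × 98.3²) = 234.0; v² = 5.6644.
t = (234.0 − 1.09)/5.6644 = 41.1 days (vs. the pure-advection estimate x/v = 41.3 d).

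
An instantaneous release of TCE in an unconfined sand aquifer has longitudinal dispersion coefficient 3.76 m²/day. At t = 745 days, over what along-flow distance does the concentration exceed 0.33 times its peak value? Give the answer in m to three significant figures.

223 m

The plume is Gaussian with σ = √(2Dt) = √(2 × 3.76 × 745) = 74.85 m.
C/C_peak = exp(−Δx²/(2σ²)) = 0.33 ⇒ Δx = σ·√(−2 ln 0.33) = 74.85 × 1.489 = 111.5 m.
Width = 2Δx = 223 m.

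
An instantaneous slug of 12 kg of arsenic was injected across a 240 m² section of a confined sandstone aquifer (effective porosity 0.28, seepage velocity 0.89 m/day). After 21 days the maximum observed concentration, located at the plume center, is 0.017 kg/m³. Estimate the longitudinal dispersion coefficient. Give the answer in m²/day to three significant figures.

At the plume center C_max = M/(n_e·A·√(4πDt)), so D = M²/(4πt·(n_e·A·C_max)²).
n_e·A·C_max = 0.28 × 240 × 0.017 = 1.142 kg/m.
D = 12²/(4π × 21 × 1.142²) = 0.418 m²/day.

0.418 m²/day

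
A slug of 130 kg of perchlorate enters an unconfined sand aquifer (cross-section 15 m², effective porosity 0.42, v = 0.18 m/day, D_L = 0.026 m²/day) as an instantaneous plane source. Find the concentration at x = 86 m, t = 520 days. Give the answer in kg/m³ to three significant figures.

0.544 kg/m³

For an instantaneous plane source, C(x,t) = M/(n_e·A·√(4πDt)) · exp(−(x−vt)²/(4Dt)), with n_e·A the pore (flow) area.
Plume center vt = 0.18 × 520 = 93.6 m, so the well at 86 m is 7.6 m upgradient of the peak.
√(4πDt) = 13.03 m, giving peak height M/(n_e·A·√(4πDt)) = 130/(0.42 × 15 × 13.03) = 1.584 kg/m³.
(x−vt)²/(4Dt) = (-7.6)²/(4 × 0.026 × 520) = 1.068; exp(−1.068) = 0.3437.
C = 1.584 × 0.3437 = 0.544 kg/m³.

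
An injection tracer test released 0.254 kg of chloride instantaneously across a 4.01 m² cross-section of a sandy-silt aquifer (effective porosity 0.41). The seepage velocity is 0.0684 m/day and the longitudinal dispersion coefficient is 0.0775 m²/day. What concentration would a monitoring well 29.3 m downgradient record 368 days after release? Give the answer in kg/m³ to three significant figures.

For an instantaneous plane source, C(x,t) = M/(n_e·A·√(4πDt)) · exp(−(x−vt)²/(4Dt)), with n_e·A the pore (flow) area.
Plume center vt = 0.0684 × 368 = 25.1712 m, so the well at 29.3 m is 4.1288 m downgradient of the peak.
√(4πDt) = 18.93 m, giving peak height M/(n_e·A·√(4πDt)) = 0.254/(0.41 × 4.01 × 18.93) = 0.008161 kg/m³.
(x−vt)²/(4Dt) = (4.1288)²/(4 × 0.0775 × 368) = 0.1494; exp(−0.1494) = 0.8612.
C = 0.008161 × 0.8612 = 0.00703 kg/m³.

0.00703 kg/m³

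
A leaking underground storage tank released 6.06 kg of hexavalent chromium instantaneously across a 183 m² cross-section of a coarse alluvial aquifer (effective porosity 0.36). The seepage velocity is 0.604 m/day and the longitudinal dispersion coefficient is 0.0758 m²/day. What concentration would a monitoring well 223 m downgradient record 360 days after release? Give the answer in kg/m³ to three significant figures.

0.00374 kg/m³

For an instantaneous plane source, C(x,t) = M/(n_e·A·√(4πDt)) · exp(−(x−vt)²/(4Dt)), with n_e·A the pore (flow) area.
Plume center vt = 0.604 × 360 = 217.44 m, so the well at 223 m is 5.56 m downgradient of the peak.
√(4πDt) = 18.52 m, giving peak height M/(n_e·A·√(4πDt)) = 6.06/(0.36 × 183 × 18.52) = 0.004967 kg/m³.
(x−vt)²/(4Dt) = (5.56)²/(4 × 0.0758 × 360) = 0.2832; exp(−0.2832) = 0.7534.
C = 0.004967 × 0.7534 = 0.00374 kg/m³.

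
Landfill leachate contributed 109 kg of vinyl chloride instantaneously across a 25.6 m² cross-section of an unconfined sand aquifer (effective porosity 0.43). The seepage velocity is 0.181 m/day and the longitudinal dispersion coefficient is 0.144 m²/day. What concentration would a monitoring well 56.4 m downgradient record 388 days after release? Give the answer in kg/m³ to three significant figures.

For an instantaneous plane source, C(x,t) = M/(n_e·A·√(4πDt)) · exp(−(x−vt)²/(4Dt)), with n_e·A the pore (flow) area.
Plume center vt = 0.181 × 388 = 70.228 m, so the well at 56.4 m is 13.828 m upgradient of the peak.
√(4πDt) = 26.50 m, giving peak height M/(n_e·A·√(4πDt)) = 109/(0.43 × 25.6 × 26.50) = 0.3737 kg/m³.
(x−vt)²/(4Dt) = (-13.828)²/(4 × 0.144 × 388) = 0.8556; exp(−0.8556) = 0.4250.
C = 0.3737 × 0.4250 = 0.159 kg/m³.

0.159 kg/m³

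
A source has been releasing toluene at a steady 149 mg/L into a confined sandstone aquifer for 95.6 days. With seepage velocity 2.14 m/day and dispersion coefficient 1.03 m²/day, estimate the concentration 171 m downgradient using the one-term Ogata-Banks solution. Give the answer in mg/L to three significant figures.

For a continuous step input, C/C₀ ≈ ½·erfc((x−vt)/(2√(Dt))).
vt = 2.14 × 95.6 = 204.584 m and 2√(Dt) = 2√(1.03 × 95.6) = 19.85 m.
Argument (x−vt)/(2√(Dt)) = (171 − 204.584)/19.85 = -1.692; ½·erfc(-1.692) = 0.9916.
C = 149 × 0.9916 = 148 mg/L.

148 mg/L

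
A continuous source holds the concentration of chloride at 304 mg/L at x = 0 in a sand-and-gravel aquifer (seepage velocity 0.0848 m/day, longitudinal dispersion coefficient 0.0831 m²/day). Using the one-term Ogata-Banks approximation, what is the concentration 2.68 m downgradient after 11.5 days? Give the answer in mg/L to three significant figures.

33.1 mg/L

For a continuous step input, C/C₀ ≈ ½·erfc((x−vt)/(2√(Dt))).
vt = 0.0848 × 11.5 = 0.9752 m and 2√(Dt) = 2√(0.0831 × 11.5) = 1.955 m.
Argument (x−vt)/(2√(Dt)) = (2.68 − 0.9752)/1.955 = 0.8720; ½·erfc(0.8720) = 0.1088.
C = 304 × 0.1088 = 33.1 mg/L.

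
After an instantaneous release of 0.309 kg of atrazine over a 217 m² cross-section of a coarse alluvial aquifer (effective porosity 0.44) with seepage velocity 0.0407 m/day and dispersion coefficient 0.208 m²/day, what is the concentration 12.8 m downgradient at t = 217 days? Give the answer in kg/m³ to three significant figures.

0.000125 kg/m³

For an instantaneous plane source, C(x,t) = M/(n_e·A·√(4πDt)) · exp(−(x−vt)²/(4Dt)), with n_e·A the pore (flow) area.
Plume center vt = 0.0407 × 217 = 8.8319 m, so the well at 12.8 m is 3.9681 m downgradient of the peak.
√(4πDt) = 23.82 m, giving peak height M/(n_e·A·√(4πDt)) = 0.309/(0.44 × 217 × 23.82) = 0.0001359 kg/m³.
(x−vt)²/(4Dt) = (3.9681)²/(4 × 0.208 × 217) = 0.08721; exp(−0.08721) = 0.9165.
C = 0.0001359 × 0.9165 = 0.000125 kg/m³.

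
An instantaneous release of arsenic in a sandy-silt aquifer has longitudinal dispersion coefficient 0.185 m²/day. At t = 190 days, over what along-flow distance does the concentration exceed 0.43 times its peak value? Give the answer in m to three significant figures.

21.8 m

The plume is Gaussian with σ = √(2Dt) = √(2 × 0.185 × 190) = 8.385 m.
C/C_peak = exp(−Δx²/(2σ²)) = 0.43 ⇒ Δx = σ·√(−2 ln 0.43) = 8.385 × 1.299 = 10.89 m.
Width = 2Δx = 21.8 m.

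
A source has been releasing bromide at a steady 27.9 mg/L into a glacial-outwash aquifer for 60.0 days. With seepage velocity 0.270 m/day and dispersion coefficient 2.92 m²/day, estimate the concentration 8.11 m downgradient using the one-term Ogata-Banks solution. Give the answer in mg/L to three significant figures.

18.6 mg/L

For a continuous step input, C/C₀ ≈ ½·erfc((x−vt)/(2√(Dt))).
vt = 0.270 × 60.0 = 16.2 m and 2√(Dt) = 2√(2.92 × 60.0) = 26.47 m.
Argument (x−vt)/(2√(Dt)) = (8.11 − 16.2)/26.47 = -0.3056; ½·erfc(-0.3056) = 0.6672.
C = 27.9 × 0.6672 = 18.6 mg/L.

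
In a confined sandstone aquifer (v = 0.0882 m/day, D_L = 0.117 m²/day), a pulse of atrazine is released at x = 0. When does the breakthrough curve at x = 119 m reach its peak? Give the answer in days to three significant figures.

1330 days

For the 1D instantaneous-source solution, setting ∂C/∂t = 0 at fixed x gives v²t² + 2Dt − x² = 0, so t = (√(D² + v²x²) − D)/v².
√(D² + v²x²) = √(0.117² + 0.0882² × 119²) = 10.50; v² = 0.00777924.
t = (10.50 − 0.117)/0.00777924 = 1330 days (vs. the pure-advection estimate x/v = 1350 d).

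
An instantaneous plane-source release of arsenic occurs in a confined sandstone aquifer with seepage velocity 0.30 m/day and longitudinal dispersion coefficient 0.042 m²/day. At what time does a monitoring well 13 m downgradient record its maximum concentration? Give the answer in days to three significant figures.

For the 1D instantaneous-source solution, setting ∂C/∂t = 0 at fixed x gives v²t² + 2Dt − x² = 0, so t = (√(D² + v²x²) − D)/v².
√(D² + v²x²) = √(0.042² + 0.30² × 13²) = 3.900; v² = 0.09.
t = (3.900 − 0.042)/0.09 = 42.9 days (vs. the pure-advection estimate x/v = 43.3 d).

42.9 days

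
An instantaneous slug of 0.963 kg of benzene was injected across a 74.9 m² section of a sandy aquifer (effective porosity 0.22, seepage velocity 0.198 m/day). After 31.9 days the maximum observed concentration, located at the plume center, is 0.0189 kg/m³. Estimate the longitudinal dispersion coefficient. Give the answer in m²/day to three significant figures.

0.0239 m²/day

At the plume center C_max = M/(n_e·A·√(4πDt)), so D = M²/(4πt·(n_e·A·C_max)²).
n_e·A·C_max = 0.22 × 74.9 × 0.0189 = 0.3114 kg/m.
D = 0.963²/(4π × 31.9 × 0.3114²) = 0.0239 m²/day.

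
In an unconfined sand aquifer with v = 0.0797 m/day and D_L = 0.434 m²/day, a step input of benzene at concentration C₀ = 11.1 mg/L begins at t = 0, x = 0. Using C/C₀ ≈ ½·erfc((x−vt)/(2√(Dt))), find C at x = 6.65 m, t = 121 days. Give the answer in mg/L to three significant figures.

For a continuous step input, C/C₀ ≈ ½·erfc((x−vt)/(2√(Dt))).
vt = 0.0797 × 121 = 9.6437 m and 2√(Dt) = 2√(0.434 × 121) = 14.49 m.
Argument (x−vt)/(2√(Dt)) = (6.65 − 9.6437)/14.49 = -0.2066; ½·erfc(-0.2066) = 0.6149.
C = 11.1 × 0.6149 = 6.83 mg/L.

6.83 mg/L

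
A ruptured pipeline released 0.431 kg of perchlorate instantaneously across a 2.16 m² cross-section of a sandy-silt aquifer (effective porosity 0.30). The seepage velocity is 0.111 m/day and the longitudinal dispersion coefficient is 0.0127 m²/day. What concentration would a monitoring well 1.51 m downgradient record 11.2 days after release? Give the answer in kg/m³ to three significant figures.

0.439 kg/m³

For an instantaneous plane source, C(x,t) = M/(n_e·A·√(4πDt)) · exp(−(x−vt)²/(4Dt)), with n_e·A the pore (flow) area.
Plume center vt = 0.111 × 11.2 = 1.2432 m, so the well at 1.51 m is 0.2668 m downgradient of the peak.
√(4πDt) = 1.337 m, giving peak height M/(n_e·A·√(4πDt)) = 0.431/(0.30 × 2.16 × 1.337) = 0.4975 kg/m³.
(x−vt)²/(4Dt) = (0.2668)²/(4 × 0.0127 × 11.2) = 0.1251; exp(−0.1251) = 0.8824.
C = 0.4975 × 0.8824 = 0.439 kg/m³.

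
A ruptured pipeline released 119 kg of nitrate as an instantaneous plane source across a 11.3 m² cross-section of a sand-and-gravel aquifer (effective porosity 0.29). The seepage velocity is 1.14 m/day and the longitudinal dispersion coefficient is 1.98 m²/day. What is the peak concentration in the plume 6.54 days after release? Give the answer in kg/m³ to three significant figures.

2.85 kg/m³

The peak of an instantaneous 1D plume sits at x = vt; there the Gaussian factor is 1 and C_max = M/(n_e·A·√(4πDt)), where n_e·A is the pore area the mass is dissolved in.
√(4πDt) = √(4π × 1.98 × 6.54) = 12.76 m, so C_max = 119/(0.29 × 11.3 × 12.76) = 2.85 kg/m³.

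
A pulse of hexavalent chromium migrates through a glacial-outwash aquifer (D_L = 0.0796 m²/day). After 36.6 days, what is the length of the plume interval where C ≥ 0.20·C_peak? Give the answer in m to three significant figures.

The plume is Gaussian with σ = √(2Dt) = √(2 × 0.0796 × 36.6) = 2.414 m.
C/C_peak = exp(−Δx²/(2σ²)) = 0.20 ⇒ Δx = σ·√(−2 ln 0.20) = 2.414 × 1.794 = 4.331 m.
Width = 2Δx = 8.66 m.

8.66 m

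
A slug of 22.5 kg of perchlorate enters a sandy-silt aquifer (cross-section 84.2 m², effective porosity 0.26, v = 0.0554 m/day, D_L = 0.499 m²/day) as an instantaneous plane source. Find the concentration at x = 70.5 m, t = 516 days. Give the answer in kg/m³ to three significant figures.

0.00328 kg/m³

For an instantaneous plane source, C(x,t) = M/(n_e·A·√(4πDt)) · exp(−(x−vt)²/(4Dt)), with n_e·A the pore (flow) area.
Plume center vt = 0.0554 × 516 = 28.5864 m, so the well at 70.5 m is 41.9136 m downgradient of the peak.
√(4πDt) = 56.88 m, giving peak height M/(n_e·A·√(4πDt)) = 22.5/(0.26 × 84.2 × 56.88) = 0.01807 kg/m³.
(x−vt)²/(4Dt) = (41.9136)²/(4 × 0.499 × 516) = 1.706; exp(−1.706) = 0.1816.
C = 0.01807 × 0.1816 = 0.00328 kg/m³.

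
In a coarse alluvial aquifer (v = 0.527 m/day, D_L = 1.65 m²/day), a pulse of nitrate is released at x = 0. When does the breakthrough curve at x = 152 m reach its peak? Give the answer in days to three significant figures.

For the 1D instantaneous-source solution, setting ∂C/∂t = 0 at fixed x gives v²t² + 2Dt − x² = 0, so t = (√(D² + v²x²) − D)/v².
√(D² + v²x²) = √(1.65² + 0.527² × 152²) = 80.12; v² = 0.277729.
t = (80.12 − 1.65)/0.277729 = 283 days (vs. the pure-advection estimate x/v = 288 d).

283 days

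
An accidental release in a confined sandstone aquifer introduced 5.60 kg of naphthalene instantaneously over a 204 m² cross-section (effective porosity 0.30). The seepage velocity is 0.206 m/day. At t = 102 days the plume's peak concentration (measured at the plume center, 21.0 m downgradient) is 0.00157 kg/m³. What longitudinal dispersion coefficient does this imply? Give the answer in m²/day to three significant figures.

2.65 m²/day

At the plume center C_max = M/(n_e·A·√(4πDt)), so D = M²/(4πt·(n_e·A·C_max)²).
n_e·A·C_max = 0.30 × 204 × 0.00157 = 0.09608 kg/m.
D = 5.60²/(4π × 102 × 0.09608²) = 2.65 m²/day.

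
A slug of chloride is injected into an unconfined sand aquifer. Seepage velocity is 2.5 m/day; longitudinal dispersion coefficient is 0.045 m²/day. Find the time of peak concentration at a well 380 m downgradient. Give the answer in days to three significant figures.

152 days

For the 1D instantaneous-source solution, setting ∂C/∂t = 0 at fixed x gives v²t² + 2Dt − x² = 0, so t = (√(D² + v²x²) − D)/v².
√(D² + v²x²) = √(0.045² + 2.5² × 380²) = 950.0; v² = 6.25.
t = (950.0 − 0.045)/6.25 = 152 days (vs. the pure-advection estimate x/v = 152 d).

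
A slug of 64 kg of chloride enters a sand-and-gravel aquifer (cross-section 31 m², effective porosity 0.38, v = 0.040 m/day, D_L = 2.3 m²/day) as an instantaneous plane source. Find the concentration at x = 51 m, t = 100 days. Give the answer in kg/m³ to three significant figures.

For an instantaneous plane source, C(x,t) = M/(n_e·A·√(4πDt)) · exp(−(x−vt)²/(4Dt)), with n_e·A the pore (flow) area.
Plume center vt = 0.040 × 100 = 4 m, so the well at 51 m is 47 m downgradient of the peak.
√(4πDt) = 53.76 m, giving peak height M/(n_e·A·√(4πDt)) = 64/(0.38 × 31 × 53.76) = 0.1011 kg/m³.
(x−vt)²/(4Dt) = (47)²/(4 × 2.3 × 100) = 2.401; exp(−2.401) = 0.09063.
C = 0.1011 × 0.09063 = 0.00916 kg/m³.

0.00916 kg/m³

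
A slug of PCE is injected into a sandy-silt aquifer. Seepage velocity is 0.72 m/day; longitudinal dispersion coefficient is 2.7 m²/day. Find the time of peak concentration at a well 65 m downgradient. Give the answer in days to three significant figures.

85.2 days

For the 1D instantaneous-source solution, setting ∂C/∂t = 0 at fixed x gives v²t² + 2Dt − x² = 0, so t = (√(D² + v²x²) − D)/v².
√(D² + v²x²) = √(2.7² + 0.72² × 65²) = 46.88; v² = 0.5184.
t = (46.88 − 2.7)/0.5184 = 85.2 days (vs. the pure-advection estimate x/v = 90.3 d).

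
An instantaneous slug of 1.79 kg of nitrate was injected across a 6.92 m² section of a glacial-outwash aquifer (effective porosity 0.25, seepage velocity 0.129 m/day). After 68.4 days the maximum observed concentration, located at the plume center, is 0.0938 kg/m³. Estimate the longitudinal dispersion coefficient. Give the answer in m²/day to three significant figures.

At the plume center C_max = M/(n_e·A·√(4πDt)), so D = M²/(4πt·(n_e·A·C_max)²).
n_e·A·C_max = 0.25 × 6.92 × 0.0938 = 0.1623 kg/m.
D = 1.79²/(4π × 68.4 × 0.1623²) = 0.142 m²/day.

0.142 m²/day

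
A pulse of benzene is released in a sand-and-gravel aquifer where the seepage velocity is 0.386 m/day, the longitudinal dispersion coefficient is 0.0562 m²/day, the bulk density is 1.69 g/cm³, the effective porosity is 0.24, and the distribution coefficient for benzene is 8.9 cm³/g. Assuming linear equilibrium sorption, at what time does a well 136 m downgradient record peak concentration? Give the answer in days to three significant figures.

Retardation factor R = 1 + ρ_b·K_d/n = 1 + 1.69 × 8.9/0.24 = 63.67.
Sorption retards both mechanisms: v_R = v/R = 0.006063 m/day, D_R = D/R = 0.0008827 m²/day.
Peak time from v_R²t² + 2D_R t − x² = 0: t = (√(D_R² + v_R²x²) − D_R)/v_R².
√(D_R² + v_R²x²) = √(0.0008827² + 0.006063² × 136²) = 0.8246; v_R² = 3.676e-05.
t = (0.8246 − 0.0008827)/3.676e-05 = 22400 days.

22400 days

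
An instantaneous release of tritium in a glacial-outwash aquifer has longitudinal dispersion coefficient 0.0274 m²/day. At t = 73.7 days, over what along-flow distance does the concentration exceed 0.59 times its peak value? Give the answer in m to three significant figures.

The plume is Gaussian with σ = √(2Dt) = √(2 × 0.0274 × 73.7) = 2.010 m.
C/C_peak = exp(−Δx²/(2σ²)) = 0.59 ⇒ Δx = σ·√(−2 ln 0.59) = 2.010 × 1.027 = 2.064 m.
Width = 2Δx = 4.13 m.

4.13 m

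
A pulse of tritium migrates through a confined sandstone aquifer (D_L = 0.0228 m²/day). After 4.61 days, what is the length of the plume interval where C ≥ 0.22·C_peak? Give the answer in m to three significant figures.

1.60 m

The plume is Gaussian with σ = √(2Dt) = √(2 × 0.0228 × 4.61) = 0.4585 m.
C/C_peak = exp(−Δx²/(2σ²)) = 0.22 ⇒ Δx = σ·√(−2 ln 0.22) = 0.4585 × 1.740 = 0.7978 m.
Width = 2Δx = 1.60 m.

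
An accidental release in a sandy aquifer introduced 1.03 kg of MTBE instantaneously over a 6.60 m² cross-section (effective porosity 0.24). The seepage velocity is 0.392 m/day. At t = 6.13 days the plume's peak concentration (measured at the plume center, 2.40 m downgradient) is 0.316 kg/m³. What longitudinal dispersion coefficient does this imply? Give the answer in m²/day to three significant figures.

0.0550 m²/day

At the plume center C_max = M/(n_e·A·√(4πDt)), so D = M²/(4πt·(n_e·A·C_max)²).
n_e·A·C_max = 0.24 × 6.60 × 0.316 = 0.5005 kg/m.
D = 1.03²/(4π × 6.13 × 0.5005²) = 0.0550 m²/day.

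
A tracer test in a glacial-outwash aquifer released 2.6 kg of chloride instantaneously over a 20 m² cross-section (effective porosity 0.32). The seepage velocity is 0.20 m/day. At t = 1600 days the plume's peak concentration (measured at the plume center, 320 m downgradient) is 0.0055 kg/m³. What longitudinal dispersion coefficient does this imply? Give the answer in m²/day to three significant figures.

At the plume center C_max = M/(n_e·A·√(4πDt)), so D = M²/(4πt·(n_e·A·C_max)²).
n_e·A·C_max = 0.32 × 20 × 0.0055 = 0.03520 kg/m.
D = 2.6²/(4π × 1600 × 0.03520²) = 0.271 m²/day.

0.271 m²/day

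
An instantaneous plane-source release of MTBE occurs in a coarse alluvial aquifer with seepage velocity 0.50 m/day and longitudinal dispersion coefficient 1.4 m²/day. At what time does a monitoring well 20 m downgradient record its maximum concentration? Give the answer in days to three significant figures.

34.8 days

For the 1D instantaneous-source solution, setting ∂C/∂t = 0 at fixed x gives v²t² + 2Dt − x² = 0, so t = (√(D² + v²x²) − D)/v².
√(D² + v²x²) = √(1.4² + 0.50² × 20²) = 10.10; v² = 0.25.
t = (10.10 − 1.4)/0.25 = 34.8 days (vs. the pure-advection estimate x/v = 40.0 d).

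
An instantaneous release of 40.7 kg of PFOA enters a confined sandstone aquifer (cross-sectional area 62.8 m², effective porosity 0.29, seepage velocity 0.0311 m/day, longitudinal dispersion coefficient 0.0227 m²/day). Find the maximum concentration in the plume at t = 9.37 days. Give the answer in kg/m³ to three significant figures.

1.37 kg/m³

The peak of an instantaneous 1D plume sits at x = vt; there the Gaussian factor is 1 and C_max = M/(n_e·A·√(4πDt)), where n_e·A is the pore area the mass is dissolved in.
√(4πDt) = √(4π × 0.0227 × 9.37) = 1.635 m, so C_max = 40.7/(0.29 × 62.8 × 1.635) = 1.37 kg/m³.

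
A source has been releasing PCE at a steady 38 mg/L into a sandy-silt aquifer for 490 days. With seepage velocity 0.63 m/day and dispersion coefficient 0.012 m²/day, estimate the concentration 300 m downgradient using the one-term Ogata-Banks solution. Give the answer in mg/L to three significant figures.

37.8 mg/L

For a continuous step input, C/C₀ ≈ ½·erfc((x−vt)/(2√(Dt))).
vt = 0.63 × 490 = 308.7 m and 2√(Dt) = 2√(0.012 × 490) = 4.850 m.
Argument (x−vt)/(2√(Dt)) = (300 − 308.7)/4.850 = -1.794; ½·erfc(-1.794) = 0.9944.
C = 38 × 0.9944 = 37.8 mg/L.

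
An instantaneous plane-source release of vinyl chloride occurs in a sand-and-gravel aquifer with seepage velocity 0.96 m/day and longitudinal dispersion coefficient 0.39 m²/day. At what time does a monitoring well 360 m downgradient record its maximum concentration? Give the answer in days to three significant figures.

For the 1D instantaneous-source solution, setting ∂C/∂t = 0 at fixed x gives v²t² + 2Dt − x² = 0, so t = (√(D² + v²x²) − D)/v².
√(D² + v²x²) = √(0.39² + 0.96² × 360²) = 345.6; v² = 0.9216.
t = (345.6 − 0.39)/0.9216 = 375 days (vs. the pure-advection estimate x/v = 375 d).

375 days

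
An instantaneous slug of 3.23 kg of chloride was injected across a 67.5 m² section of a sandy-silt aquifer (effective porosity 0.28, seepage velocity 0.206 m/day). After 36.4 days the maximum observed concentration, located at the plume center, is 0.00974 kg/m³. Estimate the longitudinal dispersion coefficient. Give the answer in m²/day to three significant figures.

0.673 m²/day

At the plume center C_max = M/(n_e·A·√(4πDt)), so D = M²/(4πt·(n_e·A·C_max)²).
n_e·A·C_max = 0.28 × 67.5 × 0.00974 = 0.1841 kg/m.
D = 3.23²/(4π × 36.4 × 0.1841²) = 0.673 m²/day.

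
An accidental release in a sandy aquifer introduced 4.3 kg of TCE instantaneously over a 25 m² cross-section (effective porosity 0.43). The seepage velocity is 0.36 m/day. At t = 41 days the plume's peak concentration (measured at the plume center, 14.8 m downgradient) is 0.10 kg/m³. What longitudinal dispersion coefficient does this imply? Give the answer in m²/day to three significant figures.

0.0311 m²/day

At the plume center C_max = M/(n_e·A·√(4πDt)), so D = M²/(4πt·(n_e·A·C_max)²).
n_e·A·C_max = 0.43 × 25 × 0.10 = 1.075 kg/m.
D = 4.3²/(4π × 41 × 1.075²) = 0.0311 m²/day.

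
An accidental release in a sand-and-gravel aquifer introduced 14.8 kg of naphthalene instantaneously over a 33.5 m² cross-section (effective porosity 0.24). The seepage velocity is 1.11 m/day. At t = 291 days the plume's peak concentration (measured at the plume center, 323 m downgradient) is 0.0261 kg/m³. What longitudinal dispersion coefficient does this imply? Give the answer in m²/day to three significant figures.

1.36 m²/day

At the plume center C_max = M/(n_e·A·√(4πDt)), so D = M²/(4πt·(n_e·A·C_max)²).
n_e·A·C_max = 0.24 × 33.5 × 0.0261 = 0.2098 kg/m.
D = 14.8²/(4π × 291 × 0.2098²) = 1.36 m²/day.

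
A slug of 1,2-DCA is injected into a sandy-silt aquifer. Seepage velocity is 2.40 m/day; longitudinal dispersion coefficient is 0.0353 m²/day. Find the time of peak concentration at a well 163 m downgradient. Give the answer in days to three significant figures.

67.9 days

For the 1D instantaneous-source solution, setting ∂C/∂t = 0 at fixed x gives v²t² + 2Dt − x² = 0, so t = (√(D² + v²x²) − D)/v².
√(D² + v²x²) = √(0.0353² + 2.40² × 163²) = 391.2; v² = 5.76.
t = (391.2 − 0.0353)/5.76 = 67.9 days (vs. the pure-advection estimate x/v = 67.9 d).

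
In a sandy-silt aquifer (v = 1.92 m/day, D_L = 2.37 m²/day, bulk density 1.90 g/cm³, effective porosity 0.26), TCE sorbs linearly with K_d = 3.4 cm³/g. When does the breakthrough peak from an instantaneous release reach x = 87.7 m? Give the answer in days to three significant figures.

1160 days

Retardation factor R = 1 + ρ_b·K_d/n = 1 + 1.90 × 3.4/0.26 = 25.85.
Sorption retards both mechanisms: v_R = v/R = 0.07427 m/day, D_R = D/R = 0.09168 m²/day.
Peak time from v_R²t² + 2D_R t − x² = 0: t = (√(D_R² + v_R²x²) − D_R)/v_R².
√(D_R² + v_R²x²) = √(0.09168² + 0.07427² × 87.7²) = 6.514; v_R² = 0.005516.
t = (6.514 − 0.09168)/0.005516 = 1160 days.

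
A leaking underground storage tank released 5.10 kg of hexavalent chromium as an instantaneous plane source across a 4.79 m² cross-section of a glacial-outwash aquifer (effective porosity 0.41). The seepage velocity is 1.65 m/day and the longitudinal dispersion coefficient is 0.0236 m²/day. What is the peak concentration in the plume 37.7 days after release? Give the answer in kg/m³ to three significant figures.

The peak of an instantaneous 1D plume sits at x = vt; there the Gaussian factor is 1 and C_max = M/(n_e·A·√(4πDt)), where n_e·A is the pore area the mass is dissolved in.
√(4πDt) = √(4π × 0.0236 × 37.7) = 3.344 m, so C_max = 5.10/(0.41 × 4.79 × 3.344) = 0.777 kg/m³.

0.777 kg/m³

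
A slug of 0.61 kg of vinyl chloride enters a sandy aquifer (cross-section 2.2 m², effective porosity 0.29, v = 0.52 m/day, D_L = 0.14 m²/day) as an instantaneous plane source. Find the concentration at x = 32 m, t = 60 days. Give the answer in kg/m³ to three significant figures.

0.0913 kg/m³

For an instantaneous plane source, C(x,t) = M/(n_e·A·√(4πDt)) · exp(−(x−vt)²/(4Dt)), with n_e·A the pore (flow) area.
Plume center vt = 0.52 × 60 = 31.2 m, so the well at 32 m is 0.8 m downgradient of the peak.
√(4πDt) = 10.27 m, giving peak height M/(n_e·A·√(4πDt)) = 0.61/(0.29 × 2.2 × 10.27) = 0.09310 kg/m³.
(x−vt)²/(4Dt) = (0.8)²/(4 × 0.14 × 60) = 0.01905; exp(−0.01905) = 0.9811.
C = 0.09310 × 0.9811 = 0.0913 kg/m³.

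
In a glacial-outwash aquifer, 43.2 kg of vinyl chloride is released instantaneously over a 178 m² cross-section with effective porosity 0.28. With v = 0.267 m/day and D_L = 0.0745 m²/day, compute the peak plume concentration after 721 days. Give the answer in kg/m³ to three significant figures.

0.0334 kg/m³

The peak of an instantaneous 1D plume sits at x = vt; there the Gaussian factor is 1 and C_max = M/(n_e·A·√(4πDt)), where n_e·A is the pore area the mass is dissolved in.
√(4πDt) = √(4π × 0.0745 × 721) = 25.98 m, so C_max = 43.2/(0.28 × 178 × 25.98) = 0.0334 kg/m³.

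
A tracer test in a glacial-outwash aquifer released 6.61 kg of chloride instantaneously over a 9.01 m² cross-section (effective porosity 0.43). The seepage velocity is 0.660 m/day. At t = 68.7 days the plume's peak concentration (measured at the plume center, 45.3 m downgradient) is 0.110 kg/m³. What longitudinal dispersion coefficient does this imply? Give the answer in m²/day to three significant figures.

0.279 m²/day

At the plume center C_max = M/(n_e·A·√(4πDt)), so D = M²/(4πt·(n_e·A·C_max)²).
n_e·A·C_max = 0.43 × 9.01 × 0.110 = 0.4262 kg/m.
D = 6.61²/(4π × 68.7 × 0.4262²) = 0.279 m²/day.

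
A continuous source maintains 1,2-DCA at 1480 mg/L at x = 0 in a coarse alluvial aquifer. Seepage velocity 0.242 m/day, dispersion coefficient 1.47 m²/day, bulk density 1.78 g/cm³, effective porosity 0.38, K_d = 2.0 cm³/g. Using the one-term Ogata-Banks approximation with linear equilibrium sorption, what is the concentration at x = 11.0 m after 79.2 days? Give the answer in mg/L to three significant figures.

39.6 mg/L

Retardation factor R = 1 + ρ_b·K_d/n = 1 + 1.78 × 2.0/0.38 = 10.37.
Sorption retards both mechanisms: v_R = v/R = 0.02334 m/day, D_R = D/R = 0.1418 m²/day.
v_R·t = 0.02334 × 79.2 = 1.848528 m; 2√(D_R t) = 6.702 m; argument = (11.0 − 1.848528)/6.702 = 1.365.
C = C₀ × ½·erfc(1.365) = 1480 × 0.02678 = 39.6 mg/L.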